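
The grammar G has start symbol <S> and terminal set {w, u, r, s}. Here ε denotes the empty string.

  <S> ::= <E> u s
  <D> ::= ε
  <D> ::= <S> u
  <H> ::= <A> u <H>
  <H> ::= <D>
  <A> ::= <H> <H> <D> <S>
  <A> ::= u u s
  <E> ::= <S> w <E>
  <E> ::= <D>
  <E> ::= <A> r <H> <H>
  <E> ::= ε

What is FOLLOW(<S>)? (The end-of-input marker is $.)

{$, r, u, w}

FIRST(<S>) = {u}  (via <E> u s)
FIRST(<D>) = {ε, u}  (via <S> u)
FIRST(<H>) = {ε, u}  (via <A> u <H>, <D>)
FIRST(<A>) = {u}  (via <H> <H> <D> <S>)
FIRST(<E>) = {ε, u}  (via <S> w <E>, <D>, <A> r <H> <H>)
FOLLOW(<S>) includes $ since <S> is the start symbol.
FOLLOW(<A>): in <H>::=<A> u <H>, <A> is followed by u <H> with FIRST {u}; in <E>::=<A> r <H> <H>, <A> is followed by r <H> <H> with FIRST {r}. Thus FOLLOW(<A>) = {r, u}.
FOLLOW(<S>): in <D>::=<S> u, <S> is followed by u with FIRST {u}; in <A>::=<H> <H> <D> <S>, the suffix after <S> is empty, so FOLLOW(<S>) ⊇ FOLLOW(<A>) = {r, u}; in <E>::=<S> w <E>, <S> is followed by w <E> with FIRST {w}. Thus FOLLOW(<S>) = {$, r, u, w}.
FOLLOW(<E>): in <S>::=<E> u s, <E> is followed by u s with FIRST {u}; in <E>::=<S> w <E>, the suffix after <E> is empty (adds nothing new). Thus FOLLOW(<E>) = {u}.
FOLLOW(<H>): in <H>::=<A> u <H>, the suffix after <H> is empty (adds nothing new); in <A>::=<H> <H> <D> <S> (occurrence 1), <H> is followed by <H> <D> <S> with FIRST {u}; in <A>::=<H> <H> <D> <S> (occurrence 2), <H> is followed by <D> <S> with FIRST {u}; in <E>::=<A> r <H> <H> (occurrence 1), <H> is followed by <H> with FIRST {ε, u}; in <E>::=<A> r <H> <H> (occurrence 1), the suffix after <H> is nullable, so FOLLOW(<H>) ⊇ FOLLOW(<E>) = {u}; in <E>::=<A> r <H> <H> (occurrence 2), the suffix after <H> is empty, so FOLLOW(<H>) ⊇ FOLLOW(<E>) = {u}. Thus FOLLOW(<H>) = {u}.
FOLLOW(<D>): in <H>::=<D>, the suffix after <D> is empty, so FOLLOW(<D>) ⊇ FOLLOW(<H>) = {u}; in <A>::=<H> <H> <D> <S>, <D> is followed by <S> with FIRST {u}; in <E>::=<D>, the suffix after <D> is empty, so FOLLOW(<D>) ⊇ FOLLOW(<E>) = {u}. Thus FOLLOW(<D>) = {u}.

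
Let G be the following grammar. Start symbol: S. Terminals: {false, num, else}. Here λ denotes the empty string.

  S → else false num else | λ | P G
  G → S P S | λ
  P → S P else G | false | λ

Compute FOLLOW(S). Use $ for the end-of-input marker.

FIRST(S) = {λ, else, false}  (via P G)
FIRST(P) = {λ, else, false}  (via S P else G)
FIRST(G) = {λ, else, false}  (via S P S)
FOLLOW(S) includes $ since S is the start symbol.
FOLLOW(S): in G→S P S (occurrence 1), S is followed by P S with FIRST {λ, else, false}; in G→S P S (occurrence 1), the suffix after S is nullable, so FOLLOW(S) ⊇ FOLLOW(G) = {$, else, false}; in G→S P S (occurrence 2), the suffix after S is empty, so FOLLOW(S) ⊇ FOLLOW(G) = {$, else, false}; in P→S P else G, S is followed by P else G with FIRST {else, false}. Thus FOLLOW(S) = {$, else, false}.
FOLLOW(G): in S→P G, the suffix after G is empty, so FOLLOW(G) ⊇ FOLLOW(S) = {$, else, false}; in P→S P else G, the suffix after G is empty, so FOLLOW(G) ⊇ FOLLOW(P) = {$, else, false}. Thus FOLLOW(G) = {$, else, false}.
FOLLOW(P): in S→P G, P is followed by G with FIRST {λ, else, false}; in S→P G, the suffix after P is nullable, so FOLLOW(P) ⊇ FOLLOW(S) = {$, else, false}; in G→S P S, P is followed by S with FIRST {λ, else, false}; in G→S P S, the suffix after P is nullable, so FOLLOW(P) ⊇ FOLLOW(G) = {$, else, false}; in P→S P else G, P is followed by else G with FIRST {else}. Thus FOLLOW(P) = {$, else, false}.

{$, else, false}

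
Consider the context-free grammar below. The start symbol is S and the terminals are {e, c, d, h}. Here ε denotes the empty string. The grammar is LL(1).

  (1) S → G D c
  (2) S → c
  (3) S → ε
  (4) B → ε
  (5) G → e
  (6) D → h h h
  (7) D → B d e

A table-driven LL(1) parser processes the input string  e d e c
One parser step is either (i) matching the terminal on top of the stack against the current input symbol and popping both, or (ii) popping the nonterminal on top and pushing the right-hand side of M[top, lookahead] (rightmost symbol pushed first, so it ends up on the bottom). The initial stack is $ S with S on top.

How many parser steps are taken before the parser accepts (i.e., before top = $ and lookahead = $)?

8

     Stack      Input      Action
  1  $ S        e d e c $  expand S → G D c
  2  $ c D G    e d e c $  expand G → e
  3  $ c D e    e d e c $  match e
  4  $ c D      d e c $    expand D → B d e
  5  $ c e d B  d e c $    expand B → ε
  6  $ c e d    d e c $    match d
  7  $ c e      e c $      match e
  8  $ c        c $        match c
Accept reached after 8 steps.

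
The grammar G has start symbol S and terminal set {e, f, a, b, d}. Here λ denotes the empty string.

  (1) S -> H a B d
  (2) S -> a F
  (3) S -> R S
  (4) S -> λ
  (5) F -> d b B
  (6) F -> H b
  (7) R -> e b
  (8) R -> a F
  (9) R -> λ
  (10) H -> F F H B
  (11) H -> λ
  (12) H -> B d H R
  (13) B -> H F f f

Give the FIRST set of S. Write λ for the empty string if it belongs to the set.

FIRST(R) = {λ, a, e}
FIRST(S) = {λ, a, b, d, e}  (via H a B d, R S)
FIRST(F) = {b, d}  (via H b)
FIRST(H) = {λ, b, d}  (via F F H B, B d H R)
FIRST(B) = {b, d}  (via H F f f)

{λ, a, b, d, e}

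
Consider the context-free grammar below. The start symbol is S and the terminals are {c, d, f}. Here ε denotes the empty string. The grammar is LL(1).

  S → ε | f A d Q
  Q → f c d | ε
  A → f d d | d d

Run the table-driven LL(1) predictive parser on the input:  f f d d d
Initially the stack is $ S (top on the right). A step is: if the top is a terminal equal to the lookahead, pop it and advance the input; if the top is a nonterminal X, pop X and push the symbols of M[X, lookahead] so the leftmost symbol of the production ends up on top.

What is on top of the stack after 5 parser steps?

step 1: stack=$ S  input=f f d d d $  — expand S → f A d Q
step 2: stack=$ Q d A f  input=f f d d d $  — match f
step 3: stack=$ Q d A  input=f d d d $  — expand A → f d d
step 4: stack=$ Q d d d f  input=f d d d $  — match f
step 5: stack=$ Q d d d  input=d d d $  — match d
Stack after step 5: $ Q d d (top = d).

d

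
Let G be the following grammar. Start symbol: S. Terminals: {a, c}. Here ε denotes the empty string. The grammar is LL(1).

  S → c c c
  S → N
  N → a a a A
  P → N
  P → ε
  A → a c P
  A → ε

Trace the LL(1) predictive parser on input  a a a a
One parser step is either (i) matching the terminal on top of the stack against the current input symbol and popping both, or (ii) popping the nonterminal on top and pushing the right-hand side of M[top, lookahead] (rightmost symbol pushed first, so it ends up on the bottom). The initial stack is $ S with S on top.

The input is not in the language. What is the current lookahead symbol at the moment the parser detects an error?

$

     Stack      Input      Action
  1  $ S        a a a a $  expand S → N
  2  $ N        a a a a $  expand N → a a a A
  3  $ A a a a  a a a a $  match a
  4  $ A a a    a a a $    match a
  5  $ A a      a a $      match a
  6  $ A        a $        expand A → a c P
  7  $ P c a    a $        match a
  8  $ P c      $          error: top is terminal c but lookahead is $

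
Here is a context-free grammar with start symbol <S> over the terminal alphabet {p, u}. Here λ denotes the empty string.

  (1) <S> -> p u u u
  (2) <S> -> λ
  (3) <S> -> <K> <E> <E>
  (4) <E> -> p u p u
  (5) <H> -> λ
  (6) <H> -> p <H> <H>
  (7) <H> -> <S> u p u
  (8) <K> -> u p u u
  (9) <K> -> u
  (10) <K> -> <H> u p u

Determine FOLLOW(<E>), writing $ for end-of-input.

FIRST(<E>): from <E>->p u p u we get {p}. So FIRST(<E>) = {p}.
FIRST(<S>): from <S>->p u u u we get {p}; from <S>->λ we get {λ}; from <S>-><K> <E> <E> we get {p, u}. So FIRST(<S>) = {λ, p, u}.
FIRST(<H>): from <H>->λ we get {λ}; from <H>->p <H> <H> we get {p}; from <H>-><S> u p u we get {p, u}. So FIRST(<H>) = {λ, p, u}.
FIRST(<K>): from <K>->u p u u we get {u}; from <K>->u we get {u}; from <K>-><H> u p u we get {p, u}. So FIRST(<K>) = {p, u}.
FOLLOW(<S>) includes $ since <S> is the start symbol.
FOLLOW(<S>): in <H>-><S> u p u, <S> is followed by u p u with FIRST {u}. Thus FOLLOW(<S>) = {$, u}.
FOLLOW(<E>): in <S>-><K> <E> <E> (occurrence 1), <E> is followed by <E> with FIRST {p}; in <S>-><K> <E> <E> (occurrence 2), the suffix after <E> is empty, so FOLLOW(<E>) ⊇ FOLLOW(<S>) = {$, u}. Thus FOLLOW(<E>) = {$, p, u}.
FOLLOW(<H>): in <H>->p <H> <H> (occurrence 1), <H> is followed by <H> with FIRST {λ, p, u}; in <H>->p <H> <H> (occurrence 1), the suffix after <H> is nullable (adds nothing new); in <H>->p <H> <H> (occurrence 2), the suffix after <H> is empty (adds nothing new); in <K>-><H> u p u, <H> is followed by u p u with FIRST {u}. Thus FOLLOW(<H>) = {p, u}.
FOLLOW(<K>): in <S>-><K> <E> <E>, <K> is followed by <E> <E> with FIRST {p}. Thus FOLLOW(<K>) = {p}.

{$, p, u}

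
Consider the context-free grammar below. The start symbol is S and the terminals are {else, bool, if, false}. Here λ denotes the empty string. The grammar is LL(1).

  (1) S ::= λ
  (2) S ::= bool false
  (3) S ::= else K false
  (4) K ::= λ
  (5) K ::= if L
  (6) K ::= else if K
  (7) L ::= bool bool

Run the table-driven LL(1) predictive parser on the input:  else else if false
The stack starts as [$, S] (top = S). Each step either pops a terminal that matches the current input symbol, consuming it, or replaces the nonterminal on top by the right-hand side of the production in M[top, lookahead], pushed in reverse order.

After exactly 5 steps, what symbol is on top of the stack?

K

step 1: stack=$ S  input=else else if false $  — expand S ::= else K false
step 2: stack=$ false K else  input=else else if false $  — match else
step 3: stack=$ false K  input=else if false $  — expand K ::= else if K
step 4: stack=$ false K if else  input=else if false $  — match else
step 5: stack=$ false K if  input=if false $  — match if
Stack after step 5: $ false K (top = K).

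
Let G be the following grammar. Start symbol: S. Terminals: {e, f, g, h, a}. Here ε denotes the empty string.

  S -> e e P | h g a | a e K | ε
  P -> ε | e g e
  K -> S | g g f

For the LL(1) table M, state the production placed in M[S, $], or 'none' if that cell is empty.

S -> ε

FIRST(S): from S->e e P we get {e}; from S->h g a we get {h}; from S->a e K we get {a}; from S->ε we get {ε}. So FIRST(S) = {ε, a, e, h}.
FIRST(P): from P->ε we get {ε}; from P->e g e we get {e}. So FIRST(P) = {ε, e}.
FIRST(K): from K->S we get {ε, a, e, h}; from K->g g f we get {g}. So FIRST(K) = {ε, a, e, g, h}.
FOLLOW(S) includes $ since S is the start symbol.
FOLLOW(S): in K->S, the suffix after S is empty, so FOLLOW(S) ⊇ FOLLOW(K) = {$}. Thus FOLLOW(S) = {$}.
FOLLOW(K): in S->a e K, the suffix after K is empty, so FOLLOW(K) ⊇ FOLLOW(S) = {$}. Thus FOLLOW(K) = {$}.
For S -> e e P: FIRST(e e P) = {e}, so it goes in M[S, t] for t ∈ {e}.
For S -> h g a: FIRST(h g a) = {h}, so it goes in M[S, t] for t ∈ {h}.
For S -> a e K: FIRST(a e K) = {a}, so it goes in M[S, t] for t ∈ {a}.
For S -> ε: FIRST(ε) = {ε}, so it goes in M[S, t] for t ∈ {}; since ε ∈ FIRST, also for every t ∈ FOLLOW(S) = {$}.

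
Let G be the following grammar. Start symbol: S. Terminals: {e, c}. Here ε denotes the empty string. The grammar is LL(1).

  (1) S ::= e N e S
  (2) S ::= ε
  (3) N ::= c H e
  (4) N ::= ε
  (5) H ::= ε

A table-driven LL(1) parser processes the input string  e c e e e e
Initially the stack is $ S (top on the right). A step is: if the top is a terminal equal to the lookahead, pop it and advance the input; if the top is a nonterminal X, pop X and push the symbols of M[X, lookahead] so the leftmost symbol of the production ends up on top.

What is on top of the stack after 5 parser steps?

step 1: stack=$ S  input=e c e e e e $  — expand S ::= e N e S
step 2: stack=$ S e N e  input=e c e e e e $  — match e
step 3: stack=$ S e N  input=c e e e e $  — expand N ::= c H e
step 4: stack=$ S e e H c  input=c e e e e $  — match c
step 5: stack=$ S e e H  input=e e e e $  — expand H ::= ε
Stack after step 5: $ S e e (top = e).

e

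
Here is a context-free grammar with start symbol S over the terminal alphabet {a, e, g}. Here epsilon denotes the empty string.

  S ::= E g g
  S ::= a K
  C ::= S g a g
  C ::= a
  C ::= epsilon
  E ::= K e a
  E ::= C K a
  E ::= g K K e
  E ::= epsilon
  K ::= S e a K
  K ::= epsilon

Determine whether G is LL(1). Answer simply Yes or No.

FIRST(S) = {a, e, g}
FIRST(C) = {epsilon, a, e, g}
FIRST(E) = {epsilon, a, e, g}
FIRST(K) = {epsilon, a, e, g}
FOLLOW(S) = {$, e, g}
FOLLOW(C) = {a, e, g}
FOLLOW(E) = {g}
FOLLOW(K) = {$, a, e, g}
Cell M[C, a] receives both C ::= S g a g and C ::= a and C ::= epsilon — the grammar is not LL(1).

No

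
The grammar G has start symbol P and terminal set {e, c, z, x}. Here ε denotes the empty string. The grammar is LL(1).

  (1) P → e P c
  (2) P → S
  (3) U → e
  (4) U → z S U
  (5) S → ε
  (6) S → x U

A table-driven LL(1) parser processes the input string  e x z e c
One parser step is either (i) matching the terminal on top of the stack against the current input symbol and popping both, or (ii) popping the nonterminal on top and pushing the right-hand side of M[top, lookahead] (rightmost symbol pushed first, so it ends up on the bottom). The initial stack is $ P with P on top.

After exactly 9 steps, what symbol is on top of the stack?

e

     Stack      Input        Action
  1  $ P        e x z e c $  expand P → e P c
  2  $ c P e    e x z e c $  match e
  3  $ c P      x z e c $    expand P → S
  4  $ c S      x z e c $    expand S → x U
  5  $ c U x    x z e c $    match x
  6  $ c U      z e c $      expand U → z S U
  7  $ c U S z  z e c $      match z
  8  $ c U S    e c $        expand S → ε
  9  $ c U      e c $        expand U → e
Stack after step 9: $ c e (top = e).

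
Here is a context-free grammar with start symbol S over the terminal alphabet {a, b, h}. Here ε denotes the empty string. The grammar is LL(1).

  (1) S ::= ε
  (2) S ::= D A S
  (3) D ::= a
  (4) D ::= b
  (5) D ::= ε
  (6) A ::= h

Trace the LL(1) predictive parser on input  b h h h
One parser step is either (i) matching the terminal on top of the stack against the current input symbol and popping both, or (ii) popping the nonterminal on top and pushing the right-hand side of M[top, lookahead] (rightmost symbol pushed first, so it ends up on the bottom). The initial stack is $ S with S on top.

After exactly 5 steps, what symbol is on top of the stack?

     Stack    Input      Action
  1  $ S      b h h h $  expand S ::= D A S
  2  $ S A D  b h h h $  expand D ::= b
  3  $ S A b  b h h h $  match b
  4  $ S A    h h h $    expand A ::= h
  5  $ S h    h h h $    match h
Stack after step 5: $ S (top = S).

S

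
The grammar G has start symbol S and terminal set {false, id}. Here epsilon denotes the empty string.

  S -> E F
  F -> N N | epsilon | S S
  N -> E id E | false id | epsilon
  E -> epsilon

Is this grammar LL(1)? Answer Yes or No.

FIRST(S) = {epsilon, false, id}
FIRST(F) = {epsilon, false, id}
FIRST(N) = {epsilon, false, id}
FIRST(E) = {epsilon}
FOLLOW(S) = {$, false, id}
FOLLOW(F) = {$, false, id}
FOLLOW(N) = {$, false, id}
FOLLOW(E) = {$, false, id}
Cell M[F, $] receives both F -> N N and F -> epsilon and F -> S S — the grammar is not LL(1).

No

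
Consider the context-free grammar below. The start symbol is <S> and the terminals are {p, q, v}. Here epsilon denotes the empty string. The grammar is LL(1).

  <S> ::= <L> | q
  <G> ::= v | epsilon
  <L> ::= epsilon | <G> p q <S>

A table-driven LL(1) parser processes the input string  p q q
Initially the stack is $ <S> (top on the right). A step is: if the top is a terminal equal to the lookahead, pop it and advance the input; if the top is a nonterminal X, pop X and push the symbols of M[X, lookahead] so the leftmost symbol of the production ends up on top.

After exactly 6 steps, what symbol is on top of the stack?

     Stack          Input    Action
  1  $ <S>          p q q $  expand <S> ::= <L>
  2  $ <L>          p q q $  expand <L> ::= <G> p q <S>
  3  $ <S> q p <G>  p q q $  expand <G> ::= epsilon
  4  $ <S> q p      p q q $  match p
  5  $ <S> q        q q $    match q
  6  $ <S>          q $      expand <S> ::= q
Stack after step 6: $ q (top = q).

q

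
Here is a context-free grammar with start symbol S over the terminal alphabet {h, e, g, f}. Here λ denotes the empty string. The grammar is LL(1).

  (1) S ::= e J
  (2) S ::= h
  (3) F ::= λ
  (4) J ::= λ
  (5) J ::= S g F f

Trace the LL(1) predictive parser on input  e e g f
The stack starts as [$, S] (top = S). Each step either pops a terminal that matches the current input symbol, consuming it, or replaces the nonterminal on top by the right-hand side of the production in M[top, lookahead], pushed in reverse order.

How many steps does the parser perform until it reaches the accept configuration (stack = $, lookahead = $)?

9

step 1: stack=$ S  input=e e g f $  — expand S ::= e J
step 2: stack=$ J e  input=e e g f $  — match e
step 3: stack=$ J  input=e g f $  — expand J ::= S g F f
step 4: stack=$ f F g S  input=e g f $  — expand S ::= e J
step 5: stack=$ f F g J e  input=e g f $  — match e
step 6: stack=$ f F g J  input=g f $  — expand J ::= λ
step 7: stack=$ f F g  input=g f $  — match g
step 8: stack=$ f F  input=f $  — expand F ::= λ
step 9: stack=$ f  input=f $  — match f
Accept reached after 9 steps.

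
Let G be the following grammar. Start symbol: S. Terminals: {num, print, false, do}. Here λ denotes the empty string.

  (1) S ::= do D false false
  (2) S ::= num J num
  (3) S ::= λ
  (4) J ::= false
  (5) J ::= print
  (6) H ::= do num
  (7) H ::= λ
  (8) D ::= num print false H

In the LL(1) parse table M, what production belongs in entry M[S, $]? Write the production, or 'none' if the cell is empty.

S ::= λ

FIRST(S) = {λ, do, num}
FIRST(J) = {false, print}
FIRST(H) = {λ, do}
FIRST(D) = {num}
FOLLOW(S) includes $ since S is the start symbol.
FOLLOW(S): S appears on no right-hand side. Thus FOLLOW(S) = {$}.
For S ::= do D false false: FIRST(do D false false) = {do}, so it goes in M[S, t] for t ∈ {do}.
For S ::= num J num: FIRST(num J num) = {num}, so it goes in M[S, t] for t ∈ {num}.
For S ::= λ: FIRST(λ) = {λ}, so it goes in M[S, t] for t ∈ {}; since λ ∈ FIRST, also for every t ∈ FOLLOW(S) = {$}.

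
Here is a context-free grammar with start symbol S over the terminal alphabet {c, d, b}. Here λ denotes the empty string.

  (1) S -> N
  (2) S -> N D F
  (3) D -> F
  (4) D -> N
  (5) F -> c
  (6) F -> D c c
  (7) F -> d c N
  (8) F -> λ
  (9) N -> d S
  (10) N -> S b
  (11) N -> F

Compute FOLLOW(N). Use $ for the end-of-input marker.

FIRST(S) = {λ, b, c, d}  (via N, N D F)
FIRST(D) = {λ, b, c, d}  (via F, N)
FIRST(F) = {λ, b, c, d}  (via D c c)
FIRST(N) = {λ, b, c, d}  (via S b, F)
FOLLOW(S) includes $ since S is the start symbol.
FOLLOW(S): in N->d S, the suffix after S is empty, so FOLLOW(S) ⊇ FOLLOW(N) = {$, b, c, d}; in N->S b, S is followed by b with FIRST {b}. Thus FOLLOW(S) = {$, b, c, d}.
FOLLOW(D): in S->N D F, D is followed by F with FIRST {λ, b, c, d}; in S->N D F, the suffix after D is nullable, so FOLLOW(D) ⊇ FOLLOW(S) = {$, b, c, d}; in F->D c c, D is followed by c c with FIRST {c}. Thus FOLLOW(D) = {$, b, c, d}.
FOLLOW(F): in S->N D F, the suffix after F is empty, so FOLLOW(F) ⊇ FOLLOW(S) = {$, b, c, d}; in D->F, the suffix after F is empty, so FOLLOW(F) ⊇ FOLLOW(D) = {$, b, c, d}; in N->F, the suffix after F is empty, so FOLLOW(F) ⊇ FOLLOW(N) = {$, b, c, d}. Thus FOLLOW(F) = {$, b, c, d}.
FOLLOW(N): in S->N, the suffix after N is empty, so FOLLOW(N) ⊇ FOLLOW(S) = {$, b, c, d}; in S->N D F, N is followed by D F with FIRST {λ, b, c, d}; in S->N D F, the suffix after N is nullable, so FOLLOW(N) ⊇ FOLLOW(S) = {$, b, c, d}; in D->N, the suffix after N is empty, so FOLLOW(N) ⊇ FOLLOW(D) = {$, b, c, d}; in F->d c N, the suffix after N is empty, so FOLLOW(N) ⊇ FOLLOW(F) = {$, b, c, d}. Thus FOLLOW(N) = {$, b, c, d}.

{$, b, c, d}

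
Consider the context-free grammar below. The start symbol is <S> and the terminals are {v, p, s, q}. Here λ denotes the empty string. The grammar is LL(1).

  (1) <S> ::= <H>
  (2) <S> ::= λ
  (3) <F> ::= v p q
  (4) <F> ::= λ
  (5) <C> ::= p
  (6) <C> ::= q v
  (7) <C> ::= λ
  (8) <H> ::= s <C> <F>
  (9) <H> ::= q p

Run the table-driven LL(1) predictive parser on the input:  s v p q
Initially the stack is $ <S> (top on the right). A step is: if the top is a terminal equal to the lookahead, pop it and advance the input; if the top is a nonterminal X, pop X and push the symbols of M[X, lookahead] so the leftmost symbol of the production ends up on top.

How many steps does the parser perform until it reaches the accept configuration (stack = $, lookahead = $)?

step 1: stack=$ <S>  input=s v p q $  — expand <S> ::= <H>
step 2: stack=$ <H>  input=s v p q $  — expand <H> ::= s <C> <F>
step 3: stack=$ <F> <C> s  input=s v p q $  — match s
step 4: stack=$ <F> <C>  input=v p q $  — expand <C> ::= λ
step 5: stack=$ <F>  input=v p q $  — expand <F> ::= v p q
step 6: stack=$ q p v  input=v p q $  — match v
step 7: stack=$ q p  input=p q $  — match p
step 8: stack=$ q  input=q $  — match q
Accept reached after 8 steps.

8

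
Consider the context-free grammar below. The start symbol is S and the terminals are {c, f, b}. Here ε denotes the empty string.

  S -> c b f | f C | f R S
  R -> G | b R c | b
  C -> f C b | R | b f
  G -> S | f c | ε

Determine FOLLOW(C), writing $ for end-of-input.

{$, b, c, f}

FIRST(S) = {c, f}
FIRST(G) = {ε, c, f}  (via S)
FIRST(R) = {ε, b, c, f}  (via G)
FIRST(C) = {ε, b, c, f}  (via R)
FOLLOW(S) includes $ since S is the start symbol.
FOLLOW(S): in S->f R S, the suffix after S is empty (adds nothing new); in G->S, the suffix after S is empty, so FOLLOW(S) ⊇ FOLLOW(G) = {$, b, c, f}. Thus FOLLOW(S) = {$, b, c, f}.
FOLLOW(C): in S->f C, the suffix after C is empty, so FOLLOW(C) ⊇ FOLLOW(S) = {$, b, c, f}; in C->f C b, C is followed by b with FIRST {b}. Thus FOLLOW(C) = {$, b, c, f}.
FOLLOW(R): in S->f R S, R is followed by S with FIRST {c, f}; in R->b R c, R is followed by c with FIRST {c}; in C->R, the suffix after R is empty, so FOLLOW(R) ⊇ FOLLOW(C) = {$, b, c, f}. Thus FOLLOW(R) = {$, b, c, f}.
FOLLOW(G): in R->G, the suffix after G is empty, so FOLLOW(G) ⊇ FOLLOW(R) = {$, b, c, f}. Thus FOLLOW(G) = {$, b, c, f}.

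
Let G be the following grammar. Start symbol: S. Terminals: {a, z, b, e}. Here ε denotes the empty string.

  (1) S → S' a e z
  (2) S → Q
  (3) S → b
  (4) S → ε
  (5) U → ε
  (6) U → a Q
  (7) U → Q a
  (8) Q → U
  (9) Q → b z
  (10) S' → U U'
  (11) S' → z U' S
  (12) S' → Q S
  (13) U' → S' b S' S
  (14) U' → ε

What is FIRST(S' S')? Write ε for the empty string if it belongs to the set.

{ε, a, b, z}

FIRST(S): from S→S' a e z we get {a, b, z}; from S→Q we get {ε, a, b}; from S→b we get {b}; from S→ε we get {ε}. So FIRST(S) = {ε, a, b, z}.
FIRST(U): from U→ε we get {ε}; from U→a Q we get {a}; from U→Q a we get {a, b}. So FIRST(U) = {ε, a, b}.
FIRST(Q): from Q→U we get {ε, a, b}; from Q→b z we get {b}. So FIRST(Q) = {ε, a, b}.
FIRST(S'): from S'→U U' we get {ε, a, b, z}; from S'→z U' S we get {z}; from S'→Q S we get {ε, a, b, z}. So FIRST(S') = {ε, a, b, z}.
FIRST(U'): from U'→S' b S' S we get {a, b, z}; from U'→ε we get {ε}. So FIRST(U') = {ε, a, b, z}.
FIRST(S' S'): take FIRST of each symbol in turn, carrying on past any symbol whose FIRST contains ε; result {ε, a, b, z}.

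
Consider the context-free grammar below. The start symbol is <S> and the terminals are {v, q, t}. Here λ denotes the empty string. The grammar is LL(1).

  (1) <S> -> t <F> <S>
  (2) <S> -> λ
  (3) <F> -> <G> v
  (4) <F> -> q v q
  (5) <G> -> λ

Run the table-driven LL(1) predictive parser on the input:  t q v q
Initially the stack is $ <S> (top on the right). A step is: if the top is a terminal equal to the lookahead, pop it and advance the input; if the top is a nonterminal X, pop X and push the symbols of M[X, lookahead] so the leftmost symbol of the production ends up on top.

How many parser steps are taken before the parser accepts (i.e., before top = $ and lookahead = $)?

7

step 1: stack=$ <S>  input=t q v q $  — expand <S> -> t <F> <S>
step 2: stack=$ <S> <F> t  input=t q v q $  — match t
step 3: stack=$ <S> <F>  input=q v q $  — expand <F> -> q v q
step 4: stack=$ <S> q v q  input=q v q $  — match q
step 5: stack=$ <S> q v  input=v q $  — match v
step 6: stack=$ <S> q  input=q $  — match q
step 7: stack=$ <S>  input=$  — expand <S> -> λ
Accept reached after 7 steps.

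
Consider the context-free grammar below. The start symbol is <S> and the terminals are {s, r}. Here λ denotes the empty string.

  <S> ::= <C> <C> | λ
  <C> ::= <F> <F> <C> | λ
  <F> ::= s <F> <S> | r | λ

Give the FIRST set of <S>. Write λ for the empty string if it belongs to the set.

FIRST(<F>): from <F>::=s <F> <S> we get {s}; from <F>::=r we get {r}; from <F>::=λ we get {λ}. So FIRST(<F>) = {λ, r, s}.
FIRST(<C>): from <C>::=<F> <F> <C> we get {λ, r, s}; from <C>::=λ we get {λ}. So FIRST(<C>) = {λ, r, s}.
FIRST(<S>): from <S>::=<C> <C> we get {λ, r, s}; from <S>::=λ we get {λ}. So FIRST(<S>) = {λ, r, s}.

{λ, r, s}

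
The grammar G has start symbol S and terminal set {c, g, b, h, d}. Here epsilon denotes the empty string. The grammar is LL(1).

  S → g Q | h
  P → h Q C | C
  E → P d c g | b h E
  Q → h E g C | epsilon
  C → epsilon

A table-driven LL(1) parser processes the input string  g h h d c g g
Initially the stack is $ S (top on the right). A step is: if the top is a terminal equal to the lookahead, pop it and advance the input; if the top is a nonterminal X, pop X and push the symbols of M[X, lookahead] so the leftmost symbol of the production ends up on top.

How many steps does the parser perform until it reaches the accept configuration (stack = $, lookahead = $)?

step 1: stack=$ S  input=g h h d c g g $  — expand S → g Q
step 2: stack=$ Q g  input=g h h d c g g $  — match g
step 3: stack=$ Q  input=h h d c g g $  — expand Q → h E g C
step 4: stack=$ C g E h  input=h h d c g g $  — match h
step 5: stack=$ C g E  input=h d c g g $  — expand E → P d c g
step 6: stack=$ C g g c d P  input=h d c g g $  — expand P → h Q C
step 7: stack=$ C g g c d C Q h  input=h d c g g $  — match h
step 8: stack=$ C g g c d C Q  input=d c g g $  — expand Q → epsilon
step 9: stack=$ C g g c d C  input=d c g g $  — expand C → epsilon
step 10: stack=$ C g g c d  input=d c g g $  — match d
step 11: stack=$ C g g c  input=c g g $  — match c
step 12: stack=$ C g g  input=g g $  — match g
step 13: stack=$ C g  input=g $  — match g
step 14: stack=$ C  input=$  — expand C → epsilon
Accept reached after 14 steps.

14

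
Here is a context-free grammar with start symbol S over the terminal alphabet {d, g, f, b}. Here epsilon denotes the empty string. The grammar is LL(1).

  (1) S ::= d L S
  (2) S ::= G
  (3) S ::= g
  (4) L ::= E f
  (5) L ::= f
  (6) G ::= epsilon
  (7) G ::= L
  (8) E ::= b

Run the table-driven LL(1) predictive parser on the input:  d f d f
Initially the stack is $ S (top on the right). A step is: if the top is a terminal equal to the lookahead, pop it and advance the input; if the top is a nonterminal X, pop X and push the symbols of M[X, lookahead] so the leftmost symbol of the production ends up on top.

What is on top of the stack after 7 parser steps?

     Stack    Input      Action
  1  $ S      d f d f $  expand S ::= d L S
  2  $ S L d  d f d f $  match d
  3  $ S L    f d f $    expand L ::= f
  4  $ S f    f d f $    match f
  5  $ S      d f $      expand S ::= d L S
  6  $ S L d  d f $      match d
  7  $ S L    f $        expand L ::= f
Stack after step 7: $ S f (top = f).

f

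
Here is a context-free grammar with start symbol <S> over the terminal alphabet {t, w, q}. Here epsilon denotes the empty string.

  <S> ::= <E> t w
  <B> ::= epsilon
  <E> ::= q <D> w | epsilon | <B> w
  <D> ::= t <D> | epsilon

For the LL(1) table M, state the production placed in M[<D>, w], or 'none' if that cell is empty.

FIRST(<B>): from <B>::=epsilon we get {epsilon}. So FIRST(<B>) = {epsilon}.
FIRST(<D>): from <D>::=t <D> we get {t}; from <D>::=epsilon we get {epsilon}. So FIRST(<D>) = {epsilon, t}.
FIRST(<E>): from <E>::=q <D> w we get {q}; from <E>::=epsilon we get {epsilon}; from <E>::=<B> w we get {w}. So FIRST(<E>) = {epsilon, q, w}.
FIRST(<S>): from <S>::=<E> t w we get {q, t, w}. So FIRST(<S>) = {q, t, w}.
FOLLOW(<S>) includes $ since <S> is the start symbol.
FOLLOW(<D>): in <E>::=q <D> w, <D> is followed by w with FIRST {w}; in <D>::=t <D>, the suffix after <D> is empty (adds nothing new). Thus FOLLOW(<D>) = {w}.
For <D> ::= t <D>: FIRST(t <D>) = {t}, so it goes in M[<D>, t] for t ∈ {t}.
For <D> ::= epsilon: FIRST(epsilon) = {epsilon}, so it goes in M[<D>, t] for t ∈ {}; since epsilon ∈ FIRST, also for every t ∈ FOLLOW(<D>) = {w}.

<D> ::= epsilon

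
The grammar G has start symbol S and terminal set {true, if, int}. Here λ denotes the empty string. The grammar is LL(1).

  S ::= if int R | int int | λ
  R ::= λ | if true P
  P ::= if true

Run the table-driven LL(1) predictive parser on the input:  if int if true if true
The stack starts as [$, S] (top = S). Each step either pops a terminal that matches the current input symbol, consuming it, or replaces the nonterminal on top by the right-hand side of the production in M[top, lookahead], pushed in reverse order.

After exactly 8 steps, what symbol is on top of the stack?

true

     Stack        Input                     Action
  1  $ S          if int if true if true $  expand S ::= if int R
  2  $ R int if   if int if true if true $  match if
  3  $ R int      int if true if true $     match int
  4  $ R          if true if true $         expand R ::= if true P
  5  $ P true if  if true if true $         match if
  6  $ P true     true if true $            match true
  7  $ P          if true $                 expand P ::= if true
  8  $ true if    if true $                 match if
Stack after step 8: $ true (top = true).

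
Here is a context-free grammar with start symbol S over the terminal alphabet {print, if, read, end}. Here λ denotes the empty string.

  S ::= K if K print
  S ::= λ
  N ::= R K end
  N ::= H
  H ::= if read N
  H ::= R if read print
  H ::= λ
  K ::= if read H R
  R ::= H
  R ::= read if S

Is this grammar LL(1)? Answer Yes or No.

No

FIRST(S) = {λ, if}
FIRST(N) = {λ, if, read}
FIRST(H) = {λ, if, read}
FIRST(K) = {if}
FIRST(R) = {λ, if, read}
FOLLOW(S) = {$, end, if, print}
FOLLOW(N) = {end, if, print, read}
FOLLOW(H) = {end, if, print, read}
FOLLOW(K) = {end, if, print}
FOLLOW(R) = {end, if, print}
Cell M[H, if] receives both H ::= if read N and H ::= R if read print and H ::= λ — the grammar is not LL(1).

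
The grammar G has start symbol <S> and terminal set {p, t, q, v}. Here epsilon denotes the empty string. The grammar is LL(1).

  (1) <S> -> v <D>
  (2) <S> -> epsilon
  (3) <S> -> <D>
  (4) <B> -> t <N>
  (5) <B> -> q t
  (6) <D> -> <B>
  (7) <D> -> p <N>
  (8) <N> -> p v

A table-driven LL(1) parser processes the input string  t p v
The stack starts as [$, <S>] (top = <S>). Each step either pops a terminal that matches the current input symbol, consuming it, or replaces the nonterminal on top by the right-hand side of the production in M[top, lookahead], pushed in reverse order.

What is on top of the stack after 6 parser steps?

v

step 1: stack=$ <S>  input=t p v $  — expand <S> -> <D>
step 2: stack=$ <D>  input=t p v $  — expand <D> -> <B>
step 3: stack=$ <B>  input=t p v $  — expand <B> -> t <N>
step 4: stack=$ <N> t  input=t p v $  — match t
step 5: stack=$ <N>  input=p v $  — expand <N> -> p v
step 6: stack=$ v p  input=p v $  — match p
Stack after step 6: $ v (top = v).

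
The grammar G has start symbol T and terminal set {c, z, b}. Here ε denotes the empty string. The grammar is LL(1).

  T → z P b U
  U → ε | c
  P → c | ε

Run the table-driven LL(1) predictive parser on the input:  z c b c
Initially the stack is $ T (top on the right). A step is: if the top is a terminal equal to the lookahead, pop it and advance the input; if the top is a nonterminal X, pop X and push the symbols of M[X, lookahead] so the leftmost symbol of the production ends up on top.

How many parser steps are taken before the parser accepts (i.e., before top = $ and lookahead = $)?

     Stack      Input      Action
  1  $ T        z c b c $  expand T → z P b U
  2  $ U b P z  z c b c $  match z
  3  $ U b P    c b c $    expand P → c
  4  $ U b c    c b c $    match c
  5  $ U b      b c $      match b
  6  $ U        c $        expand U → c
  7  $ c        c $        match c
Accept reached after 7 steps.

7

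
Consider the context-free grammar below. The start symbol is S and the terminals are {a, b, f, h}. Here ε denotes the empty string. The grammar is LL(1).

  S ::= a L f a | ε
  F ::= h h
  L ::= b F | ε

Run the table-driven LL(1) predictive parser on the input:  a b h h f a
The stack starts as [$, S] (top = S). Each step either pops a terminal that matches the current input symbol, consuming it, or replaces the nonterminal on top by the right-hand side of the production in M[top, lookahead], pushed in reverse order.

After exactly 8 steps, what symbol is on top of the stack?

step 1: stack=$ S  input=a b h h f a $  — expand S ::= a L f a
step 2: stack=$ a f L a  input=a b h h f a $  — match a
step 3: stack=$ a f L  input=b h h f a $  — expand L ::= b F
step 4: stack=$ a f F b  input=b h h f a $  — match b
step 5: stack=$ a f F  input=h h f a $  — expand F ::= h h
step 6: stack=$ a f h h  input=h h f a $  — match h
step 7: stack=$ a f h  input=h f a $  — match h
step 8: stack=$ a f  input=f a $  — match f
Stack after step 8: $ a (top = a).

a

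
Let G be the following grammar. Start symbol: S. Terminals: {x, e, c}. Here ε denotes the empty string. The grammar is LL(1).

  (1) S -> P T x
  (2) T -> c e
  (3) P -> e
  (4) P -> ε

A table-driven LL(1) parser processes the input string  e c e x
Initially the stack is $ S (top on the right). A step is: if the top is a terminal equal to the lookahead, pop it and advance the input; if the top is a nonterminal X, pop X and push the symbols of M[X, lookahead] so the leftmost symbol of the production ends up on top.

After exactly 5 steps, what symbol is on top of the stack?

step 1: stack=$ S  input=e c e x $  — expand S -> P T x
step 2: stack=$ x T P  input=e c e x $  — expand P -> e
step 3: stack=$ x T e  input=e c e x $  — match e
step 4: stack=$ x T  input=c e x $  — expand T -> c e
step 5: stack=$ x e c  input=c e x $  — match c
Stack after step 5: $ x e (top = e).

e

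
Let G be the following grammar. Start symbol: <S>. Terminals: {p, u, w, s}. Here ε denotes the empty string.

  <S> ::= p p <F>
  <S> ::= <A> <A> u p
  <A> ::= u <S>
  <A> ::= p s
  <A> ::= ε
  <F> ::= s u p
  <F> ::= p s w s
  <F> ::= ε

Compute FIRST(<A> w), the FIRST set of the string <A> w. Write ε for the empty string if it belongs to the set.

FIRST(<A>) = {ε, p, u}
FIRST(<F>) = {ε, p, s}
FIRST(<S>) = {p, u}  (via <A> <A> u p)
FIRST(<A> w): take FIRST of each symbol in turn, carrying on past any symbol whose FIRST contains ε; result {p, u, w}.

{p, u, w}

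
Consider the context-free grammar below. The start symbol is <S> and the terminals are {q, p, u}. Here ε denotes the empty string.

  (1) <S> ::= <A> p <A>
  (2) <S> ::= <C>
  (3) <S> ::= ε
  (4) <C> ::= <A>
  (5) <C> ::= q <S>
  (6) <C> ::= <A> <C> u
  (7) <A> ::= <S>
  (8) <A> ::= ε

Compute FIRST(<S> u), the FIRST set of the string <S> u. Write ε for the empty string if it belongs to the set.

FIRST(<S>): from <S>::=<A> p <A> we get {p, q, u}; from <S>::=<C> we get {ε, p, q, u}; from <S>::=ε we get {ε}. So FIRST(<S>) = {ε, p, q, u}.
FIRST(<A>): from <A>::=<S> we get {ε, p, q, u}; from <A>::=ε we get {ε}. So FIRST(<A>) = {ε, p, q, u}.
FIRST(<C>): from <C>::=<A> we get {ε, p, q, u}; from <C>::=q <S> we get {q}; from <C>::=<A> <C> u we get {p, q, u}. So FIRST(<C>) = {ε, p, q, u}.
FIRST(<S> u): take FIRST of each symbol in turn, carrying on past any symbol whose FIRST contains ε; result {p, q, u}.

{p, q, u}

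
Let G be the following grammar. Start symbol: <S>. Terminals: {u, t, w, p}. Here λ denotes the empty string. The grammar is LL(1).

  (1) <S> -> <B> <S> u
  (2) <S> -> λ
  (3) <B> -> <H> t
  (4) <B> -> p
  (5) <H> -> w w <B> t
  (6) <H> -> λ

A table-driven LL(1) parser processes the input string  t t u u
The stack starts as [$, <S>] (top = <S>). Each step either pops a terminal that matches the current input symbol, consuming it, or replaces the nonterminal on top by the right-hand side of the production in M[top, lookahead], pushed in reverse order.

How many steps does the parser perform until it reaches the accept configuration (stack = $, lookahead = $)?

step 1: stack=$ <S>  input=t t u u $  — expand <S> -> <B> <S> u
step 2: stack=$ u <S> <B>  input=t t u u $  — expand <B> -> <H> t
step 3: stack=$ u <S> t <H>  input=t t u u $  — expand <H> -> λ
step 4: stack=$ u <S> t  input=t t u u $  — match t
step 5: stack=$ u <S>  input=t u u $  — expand <S> -> <B> <S> u
step 6: stack=$ u u <S> <B>  input=t u u $  — expand <B> -> <H> t
step 7: stack=$ u u <S> t <H>  input=t u u $  — expand <H> -> λ
step 8: stack=$ u u <S> t  input=t u u $  — match t
step 9: stack=$ u u <S>  input=u u $  — expand <S> -> λ
step 10: stack=$ u u  input=u u $  — match u
step 11: stack=$ u  input=u $  — match u
Accept reached after 11 steps.

11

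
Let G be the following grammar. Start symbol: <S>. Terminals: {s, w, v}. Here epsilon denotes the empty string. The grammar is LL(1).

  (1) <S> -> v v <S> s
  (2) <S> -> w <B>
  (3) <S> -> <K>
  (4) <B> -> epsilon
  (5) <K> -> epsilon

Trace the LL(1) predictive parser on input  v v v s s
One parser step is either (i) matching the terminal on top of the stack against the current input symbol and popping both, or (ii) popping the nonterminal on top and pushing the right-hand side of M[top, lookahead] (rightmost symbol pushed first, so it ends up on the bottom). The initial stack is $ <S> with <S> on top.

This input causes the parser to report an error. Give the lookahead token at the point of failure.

     Stack          Input        Action
  1  $ <S>          v v v s s $  expand <S> -> v v <S> s
  2  $ s <S> v v    v v v s s $  match v
  3  $ s <S> v      v v s s $    match v
  4  $ s <S>        v s s $      expand <S> -> v v <S> s
  5  $ s s <S> v v  v s s $      match v
  6  $ s s <S> v    s s $        error: top is terminal v but lookahead is s

s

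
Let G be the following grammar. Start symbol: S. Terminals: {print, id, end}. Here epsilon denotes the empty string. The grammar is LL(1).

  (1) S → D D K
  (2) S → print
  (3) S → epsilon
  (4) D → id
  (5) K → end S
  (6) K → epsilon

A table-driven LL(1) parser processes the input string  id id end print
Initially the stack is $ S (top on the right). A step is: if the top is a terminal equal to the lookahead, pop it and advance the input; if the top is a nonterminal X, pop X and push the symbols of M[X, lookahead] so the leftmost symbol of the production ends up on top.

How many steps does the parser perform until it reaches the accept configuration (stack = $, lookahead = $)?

     Stack     Input              Action
  1  $ S       id id end print $  expand S → D D K
  2  $ K D D   id id end print $  expand D → id
  3  $ K D id  id id end print $  match id
  4  $ K D     id end print $     expand D → id
  5  $ K id    id end print $     match id
  6  $ K       end print $        expand K → end S
  7  $ S end   end print $        match end
  8  $ S       print $            expand S → print
  9  $ print   print $            match print
Accept reached after 9 steps.

9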